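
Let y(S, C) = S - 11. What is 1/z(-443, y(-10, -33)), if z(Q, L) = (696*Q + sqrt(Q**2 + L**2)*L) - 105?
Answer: -102811/31681391733 + 7*sqrt(196690)/31681391733 ≈ -3.1472e-6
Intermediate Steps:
y(S, C) = -11 + S
z(Q, L) = -105 + 696*Q + L*sqrt(L**2 + Q**2) (z(Q, L) = (696*Q + sqrt(L**2 + Q**2)*L) - 105 = (696*Q + L*sqrt(L**2 + Q**2)) - 105 = -105 + 696*Q + L*sqrt(L**2 + Q**2))
1/z(-443, y(-10, -33)) = 1/(-105 + 696*(-443) + (-11 - 10)*sqrt((-11 - 10)**2 + (-443)**2)) = 1/(-105 - 308328 - 21*sqrt((-21)**2 + 196249)) = 1/(-105 - 308328 - 21*sqrt(441 + 196249)) = 1/(-105 - 308328 - 21*sqrt(196690)) = 1/(-308433 - 21*sqrt(196690))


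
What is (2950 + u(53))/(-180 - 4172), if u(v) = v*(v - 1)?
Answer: -2853/2176 ≈ -1.3111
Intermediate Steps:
u(v) = v*(-1 + v)
(2950 + u(53))/(-180 - 4172) = (2950 + 53*(-1 + 53))/(-180 - 4172) = (2950 + 53*52)/(-4352) = (2950 + 2756)*(-1/4352) = 5706*(-1/4352) = -2853/2176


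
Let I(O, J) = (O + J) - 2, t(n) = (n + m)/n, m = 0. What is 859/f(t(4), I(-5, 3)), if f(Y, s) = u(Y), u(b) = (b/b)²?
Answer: 859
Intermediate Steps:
t(n) = 1 (t(n) = (n + 0)/n = n/n = 1)
I(O, J) = -2 + J + O (I(O, J) = (J + O) - 2 = -2 + J + O)
u(b) = 1 (u(b) = 1² = 1)
f(Y, s) = 1
859/f(t(4), I(-5, 3)) = 859/1 = 859*1 = 859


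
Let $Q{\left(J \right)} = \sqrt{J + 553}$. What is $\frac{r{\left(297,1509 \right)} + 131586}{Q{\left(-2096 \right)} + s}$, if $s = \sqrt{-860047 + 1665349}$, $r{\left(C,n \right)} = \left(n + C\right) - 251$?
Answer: $\frac{133141}{9 \sqrt{9942} + i \sqrt{1543}} \approx 148.08 - 6.4819 i$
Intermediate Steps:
$r{\left(C,n \right)} = -251 + C + n$ ($r{\left(C,n \right)} = \left(C + n\right) - 251 = -251 + C + n$)
$Q{\left(J \right)} = \sqrt{553 + J}$
$s = 9 \sqrt{9942}$ ($s = \sqrt{805302} = 9 \sqrt{9942} \approx 897.39$)
$\frac{r{\left(297,1509 \right)} + 131586}{Q{\left(-2096 \right)} + s} = \frac{\left(-251 + 297 + 1509\right) + 131586}{\sqrt{553 - 2096} + 9 \sqrt{9942}} = \frac{1555 + 131586}{\sqrt{-1543} + 9 \sqrt{9942}} = \frac{133141}{i \sqrt{1543} + 9 \sqrt{9942}} = \frac{133141}{9 \sqrt{9942} + i \sqrt{1543}}$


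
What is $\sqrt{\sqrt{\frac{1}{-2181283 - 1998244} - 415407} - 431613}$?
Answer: $\frac{\sqrt{-7539608359110704877 + 4179527 i \sqrt{7256514724150812230}}}{4179527} \approx 0.49052 + 656.97 i$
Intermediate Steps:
$\sqrt{\sqrt{\frac{1}{-2181283 - 1998244} - 415407} - 431613} = \sqrt{\sqrt{\frac{1}{-4179527} - 415407} - 431613} = \sqrt{\sqrt{- \frac{1}{4179527} - 415407} - 431613} = \sqrt{\sqrt{- \frac{1736204772490}{4179527}} - 431613} = \sqrt{\frac{i \sqrt{7256514724150812230}}{4179527} - 431613} = \sqrt{-431613 + \frac{i \sqrt{7256514724150812230}}{4179527}}$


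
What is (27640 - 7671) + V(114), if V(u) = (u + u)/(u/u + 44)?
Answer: 299611/15 ≈ 19974.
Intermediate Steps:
V(u) = 2*u/45 (V(u) = (2*u)/(1 + 44) = (2*u)/45 = (2*u)*(1/45) = 2*u/45)
(27640 - 7671) + V(114) = (27640 - 7671) + (2/45)*114 = 19969 + 76/15 = 299611/15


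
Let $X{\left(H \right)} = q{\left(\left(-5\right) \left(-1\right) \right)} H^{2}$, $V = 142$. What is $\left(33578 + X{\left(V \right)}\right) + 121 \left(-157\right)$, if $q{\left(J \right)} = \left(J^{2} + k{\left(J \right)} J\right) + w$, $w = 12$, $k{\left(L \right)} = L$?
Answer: $1264749$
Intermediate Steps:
$q{\left(J \right)} = 12 + 2 J^{2}$ ($q{\left(J \right)} = \left(J^{2} + J J\right) + 12 = \left(J^{2} + J^{2}\right) + 12 = 2 J^{2} + 12 = 12 + 2 J^{2}$)
$X{\left(H \right)} = 62 H^{2}$ ($X{\left(H \right)} = \left(12 + 2 \left(\left(-5\right) \left(-1\right)\right)^{2}\right) H^{2} = \left(12 + 2 \cdot 5^{2}\right) H^{2} = \left(12 + 2 \cdot 25\right) H^{2} = \left(12 + 50\right) H^{2} = 62 H^{2}$)
$\left(33578 + X{\left(V \right)}\right) + 121 \left(-157\right) = \left(33578 + 62 \cdot 142^{2}\right) + 121 \left(-157\right) = \left(33578 + 62 \cdot 20164\right) - 18997 = \left(33578 + 1250168\right) - 18997 = 1283746 - 18997 = 1264749$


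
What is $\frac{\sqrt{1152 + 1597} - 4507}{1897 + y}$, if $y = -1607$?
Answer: $- \frac{4507}{290} + \frac{\sqrt{2749}}{290} \approx -15.361$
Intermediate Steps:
$\frac{\sqrt{1152 + 1597} - 4507}{1897 + y} = \frac{\sqrt{1152 + 1597} - 4507}{1897 - 1607} = \frac{\sqrt{2749} - 4507}{290} = \left(-4507 + \sqrt{2749}\right) \frac{1}{290} = - \frac{4507}{290} + \frac{\sqrt{2749}}{290}$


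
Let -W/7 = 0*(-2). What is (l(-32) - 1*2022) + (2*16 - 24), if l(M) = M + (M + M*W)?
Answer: -2078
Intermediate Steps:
W = 0 (W = -0*(-2) = -7*0 = 0)
l(M) = 2*M (l(M) = M + (M + M*0) = M + (M + 0) = M + M = 2*M)
(l(-32) - 1*2022) + (2*16 - 24) = (2*(-32) - 1*2022) + (2*16 - 24) = (-64 - 2022) + (32 - 24) = -2086 + 8 = -2078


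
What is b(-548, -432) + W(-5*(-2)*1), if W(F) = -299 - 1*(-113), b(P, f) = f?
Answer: -618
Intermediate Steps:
W(F) = -186 (W(F) = -299 + 113 = -186)
b(-548, -432) + W(-5*(-2)*1) = -432 - 186 = -618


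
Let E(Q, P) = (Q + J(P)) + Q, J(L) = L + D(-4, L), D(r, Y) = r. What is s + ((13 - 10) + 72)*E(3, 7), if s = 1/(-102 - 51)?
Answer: 103274/153 ≈ 674.99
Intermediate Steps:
J(L) = -4 + L (J(L) = L - 4 = -4 + L)
E(Q, P) = -4 + P + 2*Q (E(Q, P) = (Q + (-4 + P)) + Q = (-4 + P + Q) + Q = -4 + P + 2*Q)
s = -1/153 (s = 1/(-153) = -1/153 ≈ -0.0065359)
s + ((13 - 10) + 72)*E(3, 7) = -1/153 + ((13 - 10) + 72)*(-4 + 7 + 2*3) = -1/153 + (3 + 72)*(-4 + 7 + 6) = -1/153 + 75*9 = -1/153 + 675 = 103274/153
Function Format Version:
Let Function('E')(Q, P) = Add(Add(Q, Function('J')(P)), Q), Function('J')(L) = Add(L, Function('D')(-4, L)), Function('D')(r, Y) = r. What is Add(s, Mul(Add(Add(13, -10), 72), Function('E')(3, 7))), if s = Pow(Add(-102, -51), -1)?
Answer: Rational(103274, 153) ≈ 674.99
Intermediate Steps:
Function('J')(L) = Add(-4, L) (Function('J')(L) = Add(L, -4) = Add(-4, L))
Function('E')(Q, P) = Add(-4, P, Mul(2, Q)) (Function('E')(Q, P) = Add(Add(Q, Add(-4, P)), Q) = Add(Add(-4, P, Q), Q) = Add(-4, P, Mul(2, Q)))
s = Rational(-1, 153) (s = Pow(-153, -1) = Rational(-1, 153) ≈ -0.0065359)
Add(s, Mul(Add(Add(13, -10), 72), Function('E')(3, 7))) = Add(Rational(-1, 153), Mul(Add(Add(13, -10), 72), Add(-4, 7, Mul(2, 3)))) = Add(Rational(-1, 153), Mul(Add(3, 72), Add(-4, 7, 6))) = Add(Rational(-1, 153), Mul(75, 9)) = Add(Rational(-1, 153), 675) = Rational(103274, 153)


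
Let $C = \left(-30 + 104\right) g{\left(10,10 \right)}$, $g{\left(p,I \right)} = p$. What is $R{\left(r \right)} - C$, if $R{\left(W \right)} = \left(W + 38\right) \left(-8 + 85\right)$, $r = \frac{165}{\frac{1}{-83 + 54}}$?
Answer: $-366259$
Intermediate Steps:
$r = -4785$ ($r = \frac{165}{\frac{1}{-29}} = \frac{165}{- \frac{1}{29}} = 165 \left(-29\right) = -4785$)
$C = 740$ ($C = \left(-30 + 104\right) 10 = 74 \cdot 10 = 740$)
$R{\left(W \right)} = 2926 + 77 W$ ($R{\left(W \right)} = \left(38 + W\right) 77 = 2926 + 77 W$)
$R{\left(r \right)} - C = \left(2926 + 77 \left(-4785\right)\right) - 740 = \left(2926 - 368445\right) - 740 = -365519 - 740 = -366259$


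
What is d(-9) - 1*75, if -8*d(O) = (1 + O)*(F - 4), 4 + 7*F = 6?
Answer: -551/7 ≈ -78.714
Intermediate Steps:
F = 2/7 (F = -4/7 + (1/7)*6 = -4/7 + 6/7 = 2/7 ≈ 0.28571)
d(O) = 13/28 + 13*O/28 (d(O) = -(1 + O)*(2/7 - 4)/8 = -(1 + O)*(-26)/(8*7) = -(-26/7 - 26*O/7)/8 = 13/28 + 13*O/28)
d(-9) - 1*75 = (13/28 + (13/28)*(-9)) - 1*75 = (13/28 - 117/28) - 75 = -26/7 - 75 = -551/7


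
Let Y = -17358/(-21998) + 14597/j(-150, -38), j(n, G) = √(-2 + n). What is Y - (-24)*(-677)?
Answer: -178703073/10999 - 14597*I*√38/76 ≈ -16247.0 - 1184.0*I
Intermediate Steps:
Y = 8679/10999 - 14597*I*√38/76 (Y = -17358/(-21998) + 14597/(√(-2 - 150)) = -17358*(-1/21998) + 14597/(√(-152)) = 8679/10999 + 14597/((2*I*√38)) = 8679/10999 + 14597*(-I*√38/76) = 8679/10999 - 14597*I*√38/76 ≈ 0.78907 - 1184.0*I)
Y - (-24)*(-677) = (8679/10999 - 14597*I*√38/76) - (-24)*(-677) = (8679/10999 - 14597*I*√38/76) - 1*16248 = (8679/10999 - 14597*I*√38/76) - 16248 = -178703073/10999 - 14597*I*√38/76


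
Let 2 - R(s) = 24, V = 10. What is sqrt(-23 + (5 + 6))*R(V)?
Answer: -44*I*sqrt(3) ≈ -76.21*I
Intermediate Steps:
R(s) = -22 (R(s) = 2 - 1*24 = 2 - 24 = -22)
sqrt(-23 + (5 + 6))*R(V) = sqrt(-23 + (5 + 6))*(-22) = sqrt(-23 + 11)*(-22) = sqrt(-12)*(-22) = (2*I*sqrt(3))*(-22) = -44*I*sqrt(3)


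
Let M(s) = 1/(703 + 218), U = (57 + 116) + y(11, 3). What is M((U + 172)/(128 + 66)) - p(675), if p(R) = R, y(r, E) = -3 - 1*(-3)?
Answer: -621674/921 ≈ -675.00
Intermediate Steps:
y(r, E) = 0 (y(r, E) = -3 + 3 = 0)
U = 173 (U = (57 + 116) + 0 = 173 + 0 = 173)
M(s) = 1/921
M((U + 172)/(128 + 66)) - p(675) = 1/921 - 1*675 = 1/921 - 675 = -621674/921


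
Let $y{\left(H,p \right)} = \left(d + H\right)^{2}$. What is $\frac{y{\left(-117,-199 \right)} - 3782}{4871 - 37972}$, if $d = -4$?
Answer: $- \frac{10859}{33101} \approx -0.32806$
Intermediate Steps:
$y{\left(H,p \right)} = \left(-4 + H\right)^{2}$
$\frac{y{\left(-117,-199 \right)} - 3782}{4871 - 37972} = \frac{\left(-4 - 117\right)^{2} - 3782}{4871 - 37972} = \frac{\left(-121\right)^{2} - 3782}{-33101} = \left(14641 - 3782\right) \left(- \frac{1}{33101}\right) = 10859 \left(- \frac{1}{33101}\right) = - \frac{10859}{33101}$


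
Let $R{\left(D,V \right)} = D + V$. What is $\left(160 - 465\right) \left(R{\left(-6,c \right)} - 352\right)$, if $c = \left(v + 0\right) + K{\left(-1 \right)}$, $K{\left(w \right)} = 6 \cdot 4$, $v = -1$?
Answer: $102175$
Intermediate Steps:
$K{\left(w \right)} = 24$
$c = 23$ ($c = \left(-1 + 0\right) + 24 = -1 + 24 = 23$)
$\left(160 - 465\right) \left(R{\left(-6,c \right)} - 352\right) = \left(160 - 465\right) \left(\left(-6 + 23\right) - 352\right) = - 305 \left(17 - 352\right) = \left(-305\right) \left(-335\right) = 102175$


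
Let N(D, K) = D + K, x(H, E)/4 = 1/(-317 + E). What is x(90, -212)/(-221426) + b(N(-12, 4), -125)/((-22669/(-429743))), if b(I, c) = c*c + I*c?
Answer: 418431870994165713/1327659335413 ≈ 3.1517e+5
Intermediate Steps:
x(H, E) = 4/(-317 + E)
b(I, c) = c² + I*c
x(90, -212)/(-221426) + b(N(-12, 4), -125)/((-22669/(-429743))) = (4/(-317 - 212))/(-221426) + (-125*((-12 + 4) - 125))/((-22669/(-429743))) = (4/(-529))*(-1/221426) + (-125*(-8 - 125))/((-22669*(-1/429743))) = (4*(-1/529))*(-1/221426) + (-125*(-133))/(22669/429743) = -4/529*(-1/221426) + 16625*(429743/22669) = 2/58567177 + 7144477375/22669 = 418431870994165713/1327659335413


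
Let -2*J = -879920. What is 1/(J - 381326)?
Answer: 1/58634 ≈ 1.7055e-5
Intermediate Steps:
J = 439960 (J = -1/2*(-879920) = 439960)
1/(J - 381326) = 1/(439960 - 381326) = 1/58634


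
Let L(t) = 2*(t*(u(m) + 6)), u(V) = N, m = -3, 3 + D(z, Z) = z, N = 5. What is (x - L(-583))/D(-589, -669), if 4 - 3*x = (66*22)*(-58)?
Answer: -61349/888 ≈ -69.087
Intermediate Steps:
D(z, Z) = -3 + z
u(V) = 5
x = 84220/3 (x = 4/3 - 66*22*(-58)/3 = 4/3 - 484*(-58) = 4/3 - ⅓*(-84216) = 4/3 + 28072 = 84220/3 ≈ 28073.)
L(t) = 22*t (L(t) = 2*(t*(5 + 6)) = 2*(t*11) = 2*(11*t) = 22*t)
(x - L(-583))/D(-589, -669) = (84220/3 - 22*(-583))/(-3 - 589) = (84220/3 - 1*(-12826))/(-592) = (84220/3 + 12826)*(-1/592) = (122698/3)*(-1/592) = -61349/888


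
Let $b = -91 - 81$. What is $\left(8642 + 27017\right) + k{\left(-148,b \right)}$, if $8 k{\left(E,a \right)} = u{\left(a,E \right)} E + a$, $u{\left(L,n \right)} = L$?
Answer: $\frac{77639}{2} \approx 38820.0$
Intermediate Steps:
$b = -172$ ($b = -91 - 81 = -172$)
$k{\left(E,a \right)} = \frac{a}{8} + \frac{E a}{8}$ ($k{\left(E,a \right)} = \frac{a E + a}{8} = \frac{E a + a}{8} = \frac{a + E a}{8} = \frac{a}{8} + \frac{E a}{8}$)
$\left(8642 + 27017\right) + k{\left(-148,b \right)} = \left(8642 + 27017\right) + \frac{1}{8} \left(-172\right) \left(1 - 148\right) = 35659 + \frac{1}{8} \left(-172\right) \left(-147\right) = 35659 + \frac{6321}{2} = \frac{77639}{2}$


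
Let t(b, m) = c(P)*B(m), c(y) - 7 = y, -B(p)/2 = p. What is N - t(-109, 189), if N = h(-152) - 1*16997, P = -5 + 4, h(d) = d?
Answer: -14881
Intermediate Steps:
B(p) = -2*p
P = -1
c(y) = 7 + y
t(b, m) = -12*m (t(b, m) = (7 - 1)*(-2*m) = 6*(-2*m) = -12*m)
N = -17149 (N = -152 - 1*16997 = -152 - 16997 = -17149)
N - t(-109, 189) = -17149 - (-12)*189 = -17149 - 1*(-2268) = -17149 + 2268 = -14881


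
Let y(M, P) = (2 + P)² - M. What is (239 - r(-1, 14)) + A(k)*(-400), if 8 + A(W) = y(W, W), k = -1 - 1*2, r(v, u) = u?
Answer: 1825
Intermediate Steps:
k = -3 (k = -1 - 2 = -3)
A(W) = -8 + (2 + W)² - W (A(W) = -8 + ((2 + W)² - W) = -8 + (2 + W)² - W)
(239 - r(-1, 14)) + A(k)*(-400) = (239 - 1*14) + (-8 + (2 - 3)² - 1*(-3))*(-400) = (239 - 14) + (-8 + (-1)² + 3)*(-400) = 225 + (-8 + 1 + 3)*(-400) = 225 - 4*(-400) = 225 + 1600 = 1825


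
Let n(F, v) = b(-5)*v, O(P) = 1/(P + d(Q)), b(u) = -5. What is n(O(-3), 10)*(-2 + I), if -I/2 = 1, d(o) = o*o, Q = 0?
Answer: 200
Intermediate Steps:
d(o) = o²
O(P) = 1/P (O(P) = 1/(P + 0²) = 1/(P + 0) = 1/P)
I = -2 (I = -2*1 = -2)
n(F, v) = -5*v
n(O(-3), 10)*(-2 + I) = (-5*10)*(-2 - 2) = -50*(-4) = 200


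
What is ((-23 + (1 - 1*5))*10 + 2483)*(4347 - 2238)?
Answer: 4667217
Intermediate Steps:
((-23 + (1 - 1*5))*10 + 2483)*(4347 - 2238) = ((-23 + (1 - 5))*10 + 2483)*2109 = ((-23 - 4)*10 + 2483)*2109 = (-27*10 + 2483)*2109 = (-270 + 2483)*2109 = 2213*2109 = 4667217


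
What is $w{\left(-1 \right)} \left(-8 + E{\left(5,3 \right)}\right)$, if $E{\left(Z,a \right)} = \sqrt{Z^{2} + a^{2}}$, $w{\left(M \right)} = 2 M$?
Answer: $16 - 2 \sqrt{34} \approx 4.3381$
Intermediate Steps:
$w{\left(-1 \right)} \left(-8 + E{\left(5,3 \right)}\right) = 2 \left(-1\right) \left(-8 + \sqrt{5^{2} + 3^{2}}\right) = - 2 \left(-8 + \sqrt{25 + 9}\right) = - 2 \left(-8 + \sqrt{34}\right) = 16 - 2 \sqrt{34}$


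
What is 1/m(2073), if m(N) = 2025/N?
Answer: 691/675 ≈ 1.0237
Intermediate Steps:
1/m(2073) = 1/(2025/2073) = 1/(2025*(1/2073)) = 1/(675/691) = 691/675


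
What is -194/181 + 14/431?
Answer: -81080/78011 ≈ -1.0393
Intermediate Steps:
-194/181 + 14/431 = -81080/78011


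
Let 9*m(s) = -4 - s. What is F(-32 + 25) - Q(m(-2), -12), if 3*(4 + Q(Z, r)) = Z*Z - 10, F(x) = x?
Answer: 77/243 ≈ 0.31687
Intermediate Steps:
m(s) = -4/9 - s/9 (m(s) = (-4 - s)/9 = -4/9 - s/9)
Q(Z, r) = -22/3 + Z**2/3 (Q(Z, r) = -4 + (Z*Z - 10)/3 = -4 + (Z**2 - 10)/3 = -4 + (-10 + Z**2)/3 = -4 + (-10/3 + Z**2/3) = -22/3 + Z**2/3)
F(-32 + 25) - Q(m(-2), -12) = (-32 + 25) - (-22/3 + (-4/9 - 1/9*(-2))**2/3) = -7 - (-22/3 + (-4/9 + 2/9)**2/3) = -7 - (-22/3 + (-2/9)**2/3) = -7 - (-22/3 + (1/3)*(4/81)) = -7 - (-22/3 + 4/243) = -7 - 1*(-1778/243) = -7 + 1778/243 = 77/243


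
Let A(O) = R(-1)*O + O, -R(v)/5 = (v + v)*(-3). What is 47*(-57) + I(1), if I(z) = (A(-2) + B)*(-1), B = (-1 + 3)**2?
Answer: -2741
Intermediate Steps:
R(v) = 30*v (R(v) = -5*(v + v)*(-3) = -5*2*v*(-3) = -(-30)*v = 30*v)
B = 4 (B = 2**2 = 4)
A(O) = -29*O (A(O) = (30*(-1))*O + O = -30*O + O = -29*O)
I(z) = -62 (I(z) = (-29*(-2) + 4)*(-1) = (58 + 4)*(-1) = 62*(-1) = -62)
47*(-57) + I(1) = 47*(-57) - 62 = -2679 - 62 = -2741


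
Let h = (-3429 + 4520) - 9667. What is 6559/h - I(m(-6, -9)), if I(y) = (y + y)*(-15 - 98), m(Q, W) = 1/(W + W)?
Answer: -1028119/77184 ≈ -13.320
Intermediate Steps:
m(Q, W) = 1/(2*W)
I(y) = -226*y (I(y) = (2*y)*(-113) = -226*y)
h = -8576 (h = 1091 - 9667 = -8576)
6559/h - I(m(-6, -9)) = 6559/(-8576) - (-226)*(½)/(-9) = 6559*(-1/8576) - (-226)*(½)*(-⅑) = -6559/8576 - (-226)*(-1)/18 = -6559/8576 - 1*113/9 = -6559/8576 - 113/9 = -1028119/77184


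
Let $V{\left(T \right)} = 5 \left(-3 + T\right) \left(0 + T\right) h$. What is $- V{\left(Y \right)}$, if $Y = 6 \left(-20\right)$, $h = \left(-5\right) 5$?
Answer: $1845000$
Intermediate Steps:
$h = -25$
$Y = -120$
$V{\left(T \right)} = - 125 T \left(-3 + T\right)$ ($V{\left(T \right)} = 5 \left(-3 + T\right) \left(0 + T\right) \left(-25\right) = 5 \left(-3 + T\right) T \left(-25\right) = 5 T \left(-3 + T\right) \left(-25\right) = - 125 T \left(-3 + T\right)$)
$- V{\left(Y \right)} = - 125 \left(-120\right) \left(3 - -120\right) = - 125 \left(-120\right) \left(3 + 120\right) = - 125 \left(-120\right) 123 = \left(-1\right) \left(-1845000\right) = 1845000$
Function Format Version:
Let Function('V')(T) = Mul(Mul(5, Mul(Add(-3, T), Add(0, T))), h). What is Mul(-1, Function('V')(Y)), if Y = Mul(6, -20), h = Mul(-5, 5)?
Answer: 1845000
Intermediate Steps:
h = -25
Y = -120
Function('V')(T) = Mul(-125, T, Add(-3, T)) (Function('V')(T) = Mul(Mul(5, Mul(Add(-3, T), Add(0, T))), -25) = Mul(Mul(5, Mul(Add(-3, T), T)), -25) = Mul(Mul(5, Mul(T, Add(-3, T))), -25) = Mul(Mul(5, T, Add(-3, T)), -25) = Mul(-125, T, Add(-3, T)))
Mul(-1, Function('V')(Y)) = Mul(-1, Mul(125, -120, Add(3, Mul(-1, -120)))) = Mul(-1, Mul(125, -120, Add(3, 120))) = Mul(-1, Mul(125, -120, 123)) = Mul(-1, -1845000) = 1845000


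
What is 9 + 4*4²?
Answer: 73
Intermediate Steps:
9 + 4*4² = 9 + 4*16 = 9 + 64 = 73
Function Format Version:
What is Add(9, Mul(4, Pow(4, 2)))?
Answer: 73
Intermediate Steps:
Add(9, Mul(4, Pow(4, 2))) = Add(9, Mul(4, 16)) = Add(9, 64) = 73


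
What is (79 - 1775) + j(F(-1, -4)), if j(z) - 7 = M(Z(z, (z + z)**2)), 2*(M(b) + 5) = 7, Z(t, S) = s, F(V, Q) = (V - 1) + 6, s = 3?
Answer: -3381/2 ≈ -1690.5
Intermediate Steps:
F(V, Q) = 5 + V (F(V, Q) = (-1 + V) + 6 = 5 + V)
Z(t, S) = 3
M(b) = -3/2 (M(b) = -5 + (1/2)*7 = -5 + 7/2 = -3/2)
j(z) = 11/2 (j(z) = 7 - 3/2 = 11/2)
(79 - 1775) + j(F(-1, -4)) = (79 - 1775) + 11/2 = -1696 + 11/2 = -3381/2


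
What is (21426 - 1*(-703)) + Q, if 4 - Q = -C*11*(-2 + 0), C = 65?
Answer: 20703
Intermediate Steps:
Q = -1426 (Q = 4 - (-1)*65*(11*(-2 + 0)) = 4 - (-1)*65*(11*(-2)) = 4 - (-1)*65*(-22) = 4 - (-1)*(-1430) = 4 - 1*1430 = 4 - 1430 = -1426)
(21426 - 1*(-703)) + Q = (21426 - 1*(-703)) - 1426 = (21426 + 703) - 1426 = 22129 - 1426 = 20703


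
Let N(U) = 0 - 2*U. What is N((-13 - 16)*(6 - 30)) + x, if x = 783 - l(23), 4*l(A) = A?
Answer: -2459/4 ≈ -614.75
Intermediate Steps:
l(A) = A/4
x = 3109/4 (x = 783 - 23/4 = 3109/4 ≈ 777.25)
N(U) = -2*U
N((-13 - 16)*(6 - 30)) + x = -2*(-13 - 16)*(6 - 30) + 3109/4 = -(-58)*(-24) + 3109/4 = -2*696 + 3109/4 = -1392 + 3109/4 = -2459/4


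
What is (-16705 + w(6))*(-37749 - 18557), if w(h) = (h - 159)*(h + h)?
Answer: 1043969546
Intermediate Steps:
w(h) = 2*h*(-159 + h) (w(h) = (-159 + h)*(2*h) = 2*h*(-159 + h))
(-16705 + w(6))*(-37749 - 18557) = (-16705 + 2*6*(-159 + 6))*(-37749 - 18557) = (-16705 + 2*6*(-153))*(-56306) = (-16705 - 1836)*(-56306) = -18541*(-56306) = 1043969546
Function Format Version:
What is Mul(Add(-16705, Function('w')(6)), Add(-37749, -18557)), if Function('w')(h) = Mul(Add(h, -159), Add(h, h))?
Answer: 1043969546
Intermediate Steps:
Function('w')(h) = Mul(2, h, Add(-159, h)) (Function('w')(h) = Mul(Add(-159, h), Mul(2, h)) = Mul(2, h, Add(-159, h)))
Mul(Add(-16705, Function('w')(6)), Add(-37749, -18557)) = Mul(Add(-16705, Mul(2, 6, Add(-159, 6))), Add(-37749, -18557)) = Mul(Add(-16705, Mul(2, 6, -153)), -56306) = Mul(Add(-16705, -1836), -56306) = Mul(-18541, -56306) = 1043969546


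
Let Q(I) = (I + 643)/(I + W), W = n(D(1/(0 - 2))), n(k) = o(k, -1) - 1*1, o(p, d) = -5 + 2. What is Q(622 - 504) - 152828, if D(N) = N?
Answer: -17421631/114 ≈ -1.5282e+5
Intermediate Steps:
o(p, d) = -3
n(k) = -4 (n(k) = -3 - 1*1 = -3 - 1 = -4)
W = -4
Q(I) = (643 + I)/(-4 + I) (Q(I) = (I + 643)/(I - 4) = (643 + I)/(-4 + I))
Q(622 - 504) - 152828 = (643 + (622 - 504))/(-4 + (622 - 504)) - 152828 = (643 + 118)/(-4 + 118) - 152828 = 761/114 - 152828 = -17421631/114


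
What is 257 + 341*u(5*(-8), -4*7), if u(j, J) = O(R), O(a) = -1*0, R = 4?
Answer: 257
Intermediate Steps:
O(a) = 0
u(j, J) = 0
257 + 341*u(5*(-8), -4*7) = 257 + 341*0 = 257 + 0 = 257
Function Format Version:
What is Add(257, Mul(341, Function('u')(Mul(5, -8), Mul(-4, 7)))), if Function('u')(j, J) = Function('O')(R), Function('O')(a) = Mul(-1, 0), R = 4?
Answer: 257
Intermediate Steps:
Function('O')(a) = 0
Function('u')(j, J) = 0
Add(257, Mul(341, Function('u')(Mul(5, -8), Mul(-4, 7)))) = Add(257, Mul(341, 0)) = Add(257, 0) = 257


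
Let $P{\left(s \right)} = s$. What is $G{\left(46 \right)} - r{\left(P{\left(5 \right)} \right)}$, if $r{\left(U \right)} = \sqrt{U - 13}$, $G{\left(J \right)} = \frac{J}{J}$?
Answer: $1 - 2 i \sqrt{2} \approx 1.0 - 2.8284 i$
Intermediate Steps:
$G{\left(J \right)} = 1$
$r{\left(U \right)} = \sqrt{-13 + U}$
$G{\left(46 \right)} - r{\left(P{\left(5 \right)} \right)} = 1 - \sqrt{-13 + 5} = 1 - \sqrt{-8} = 1 - 2 i \sqrt{2}$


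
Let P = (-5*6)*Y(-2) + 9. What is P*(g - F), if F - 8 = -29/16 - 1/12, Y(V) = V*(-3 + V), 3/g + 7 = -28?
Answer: 1008703/560 ≈ 1801.3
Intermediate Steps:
g = -3/35 (g = 3/(-7 - 28) = 3/(-35) = 3*(-1/35) = -3/35 ≈ -0.085714)
F = 293/48 (F = 8 + (-29/16 - 1/12) = 8 - 91/48 = 293/48 ≈ 6.1042)
P = -291 (P = (-5*6)*(-2*(-3 - 2)) + 9 = -(-60)*(-5) + 9 = -30*10 + 9 = -300 + 9 = -291)
P*(g - F) = -291*(-3/35 - 1*293/48) = -291*(-3/35 - 293/48) = -291*(-10399/1680) = 1008703/560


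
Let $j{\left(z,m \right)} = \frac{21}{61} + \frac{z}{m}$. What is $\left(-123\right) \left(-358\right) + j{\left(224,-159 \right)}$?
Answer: $\frac{427075441}{9699} \approx 44033.0$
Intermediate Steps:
$j{\left(z,m \right)} = \frac{21}{61} + \frac{z}{m}$ ($j{\left(z,m \right)} = 21 \cdot \frac{1}{61} + \frac{z}{m} = \frac{21}{61} + \frac{z}{m}$)
$\left(-123\right) \left(-358\right) + j{\left(224,-159 \right)} = \left(-123\right) \left(-358\right) + \left(\frac{21}{61} + \frac{224}{-159}\right) = 44034 + \left(\frac{21}{61} + 224 \left(- \frac{1}{159}\right)\right) = 44034 + \left(\frac{21}{61} - \frac{224}{159}\right) = 44034 - \frac{10325}{9699} = \frac{427075441}{9699}$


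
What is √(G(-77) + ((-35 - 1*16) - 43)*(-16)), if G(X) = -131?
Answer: √1373 ≈ 37.054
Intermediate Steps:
√(G(-77) + ((-35 - 1*16) - 43)*(-16)) = √(-131 + ((-35 - 1*16) - 43)*(-16)) = √(-131 + ((-35 - 16) - 43)*(-16)) = √(-131 + (-51 - 43)*(-16)) = √(-131 - 94*(-16)) = √(-131 + 1504) = √1373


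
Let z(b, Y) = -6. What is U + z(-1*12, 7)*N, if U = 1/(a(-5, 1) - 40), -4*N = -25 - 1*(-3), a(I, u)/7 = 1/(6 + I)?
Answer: -1090/33 ≈ -33.030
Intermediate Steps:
a(I, u) = 7/(6 + I)
N = 11/2 (N = -(-25 - 1*(-3))/4 = -(-25 + 3)/4 = -¼*(-22) = 11/2 ≈ 5.5000)
U = -1/33 (U = 1/(7/(6 - 5) - 40) = 1/(7/1 - 40) = 1/(7*1 - 40) = 1/(7 - 40) = 1/(-33) = -1/33 ≈ -0.030303)
U + z(-1*12, 7)*N = -1/33 - 6*11/2 = -1/33 - 33 = -1090/33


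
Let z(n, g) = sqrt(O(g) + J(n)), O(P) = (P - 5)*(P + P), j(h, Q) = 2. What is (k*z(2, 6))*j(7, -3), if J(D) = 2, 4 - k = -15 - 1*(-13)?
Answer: 12*sqrt(14) ≈ 44.900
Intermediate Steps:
k = 6 (k = 4 - (-15 - 1*(-13)) = 4 - (-15 + 13) = 4 - 1*(-2) = 4 + 2 = 6)
O(P) = 2*P*(-5 + P) (O(P) = (-5 + P)*(2*P) = 2*P*(-5 + P))
z(n, g) = sqrt(2 + 2*g*(-5 + g)) (z(n, g) = sqrt(2*g*(-5 + g) + 2) = sqrt(2 + 2*g*(-5 + g)))
(k*z(2, 6))*j(7, -3) = (6*(sqrt(2)*sqrt(1 + 6*(-5 + 6))))*2 = (6*(sqrt(2)*sqrt(1 + 6*1)))*2 = (6*(sqrt(2)*sqrt(1 + 6)))*2 = (6*(sqrt(2)*sqrt(7)))*2 = (6*sqrt(14))*2 = 12*sqrt(14)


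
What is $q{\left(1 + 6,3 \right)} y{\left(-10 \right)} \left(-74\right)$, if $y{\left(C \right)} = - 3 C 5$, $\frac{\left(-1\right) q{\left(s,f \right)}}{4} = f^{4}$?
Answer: $3596400$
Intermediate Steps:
$q{\left(s,f \right)} = - 4 f^{4}$
$y{\left(C \right)} = - 15 C$
$q{\left(1 + 6,3 \right)} y{\left(-10 \right)} \left(-74\right) = - 4 \cdot 3^{4} \left(\left(-15\right) \left(-10\right)\right) \left(-74\right) = \left(-4\right) 81 \cdot 150 \left(-74\right) = \left(-324\right) 150 \left(-74\right) = \left(-48600\right) \left(-74\right) = 3596400$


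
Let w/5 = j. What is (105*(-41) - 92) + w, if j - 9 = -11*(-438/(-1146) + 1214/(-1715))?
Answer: -283939107/65513 ≈ -4334.1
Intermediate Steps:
j = 4121554/327565 (j = 9 - 11*(-438/(-1146) + 1214/(-1715)) = 9 - 11*(-438*(-1/1146) + 1214*(-1/1715)) = 9 - 11*(73/191 - 1214/1715) = 9 - 11*(-106679/327565) = 9 + 1173469/327565 = 4121554/327565 ≈ 12.582)
w = 4121554/65513 (w = 5*(4121554/327565) = 4121554/65513 ≈ 62.912)
(105*(-41) - 92) + w = (105*(-41) - 92) + 4121554/65513 = (-4305 - 92) + 4121554/65513 = -4397 + 4121554/65513 = -283939107/65513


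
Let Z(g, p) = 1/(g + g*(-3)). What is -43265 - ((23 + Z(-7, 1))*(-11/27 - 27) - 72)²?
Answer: -19265870989/35721 ≈ -5.3934e+5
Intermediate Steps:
Z(g, p) = -1/(2*g) (Z(g, p) = 1/(g - 3*g) = 1/(-2*g) = -1/(2*g))
-43265 - ((23 + Z(-7, 1))*(-11/27 - 27) - 72)² = -43265 - ((23 - ½/(-7))*(-11/27 - 27) - 72)² = -43265 - ((23 - ½*(-⅐))*(-11*1/27 - 27) - 72)² = -43265 - ((23 + 1/14)*(-11/27 - 27) - 72)² = -43265 - ((323/14)*(-740/27) - 72)² = -43265 - (-119510/189 - 72)² = -43265 - (-133118/189)² = -43265 - 1*17720401924/35721 = -43265 - 17720401924/35721 = -19265870989/35721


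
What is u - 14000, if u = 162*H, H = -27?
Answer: -18374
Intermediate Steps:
u = -4374 (u = 162*(-27) = -4374)
u - 14000 = -4374 - 14000 = -18374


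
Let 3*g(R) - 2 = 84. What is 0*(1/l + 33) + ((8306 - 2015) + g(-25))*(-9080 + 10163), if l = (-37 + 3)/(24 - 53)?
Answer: 6844199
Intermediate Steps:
g(R) = 86/3 (g(R) = 2/3 + (1/3)*84 = 2/3 + 28 = 86/3)
l = 34/29 (l = -34/(-29) = -34*(-1/29) = 34/29 ≈ 1.1724)
0*(1/l + 33) + ((8306 - 2015) + g(-25))*(-9080 + 10163) = 0*(1/(34/29) + 33) + ((8306 - 2015) + 86/3)*(-9080 + 10163) = 0*(29/34 + 33) + (6291 + 86/3)*1083 = 0*(1151/34) + (18959/3)*1083 = 0 + 6844199 = 6844199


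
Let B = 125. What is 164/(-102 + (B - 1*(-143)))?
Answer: 82/83 ≈ 0.98795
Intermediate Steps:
164/(-102 + (B - 1*(-143))) = 164/(-102 + (125 - 1*(-143))) = 164/(-102 + (125 + 143)) = 164/(-102 + 268) = 164/166 = 164*(1/166) = 82/83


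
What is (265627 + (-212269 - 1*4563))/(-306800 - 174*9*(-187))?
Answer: -48795/13958 ≈ -3.4958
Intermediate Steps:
(265627 + (-212269 - 1*4563))/(-306800 - 174*9*(-187)) = (265627 + (-212269 - 4563))/(-306800 - 1566*(-187)) = (265627 - 216832)/(-306800 + 292842) = 48795/(-13958) = 48795*(-1/13958) = -48795/13958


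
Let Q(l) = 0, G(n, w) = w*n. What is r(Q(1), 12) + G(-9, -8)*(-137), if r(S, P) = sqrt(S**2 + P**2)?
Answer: -9852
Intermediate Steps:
G(n, w) = n*w
r(S, P) = sqrt(P**2 + S**2)
r(Q(1), 12) + G(-9, -8)*(-137) = sqrt(12**2 + 0**2) - 9*(-8)*(-137) = sqrt(144 + 0) + 72*(-137) = sqrt(144) - 9864 = 12 - 9864 = -9852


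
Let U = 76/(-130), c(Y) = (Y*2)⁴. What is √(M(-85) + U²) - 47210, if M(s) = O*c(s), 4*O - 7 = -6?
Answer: -47210 + 2*√220547640986/65 ≈ -32760.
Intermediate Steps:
c(Y) = 16*Y⁴ (c(Y) = (2*Y)⁴ = 16*Y⁴)
O = ¼ (O = 7/4 + (¼)*(-6) = 7/4 - 3/2 = ¼ ≈ 0.25000)
M(s) = 4*s⁴ (M(s) = (16*s⁴)/4 = 4*s⁴)
U = -38/65 (U = 76*(-1/130) = -38/65 ≈ -0.58462)
√(M(-85) + U²) - 47210 = √(4*(-85)⁴ + (-38/65)²) - 47210 = √(4*52200625 + 1444/4225) - 47210 = √(208802500 + 1444/4225) - 47210 = √(882190563944/4225) - 47210 = 2*√220547640986/65 - 47210 = -47210 + 2*√220547640986/65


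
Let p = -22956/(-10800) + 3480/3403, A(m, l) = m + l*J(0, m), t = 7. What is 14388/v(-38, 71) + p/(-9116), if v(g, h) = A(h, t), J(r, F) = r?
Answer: 401706134623931/1982289697200 ≈ 202.65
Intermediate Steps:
A(m, l) = m (A(m, l) = m + l*0 = m + 0 = m)
v(g, h) = h
p = 9641939/3062700 (p = -22956*(-1/10800) + 3480*(1/3403) = 1913/900 + 3480/3403 = 9641939/3062700 ≈ 3.1482)
14388/v(-38, 71) + p/(-9116) = 14388/71 + (9641939/3062700)/(-9116) = 14388*(1/71) + (9641939/3062700)*(-1/9116) = 14388/71 - 9641939/27919573200 = 401706134623931/1982289697200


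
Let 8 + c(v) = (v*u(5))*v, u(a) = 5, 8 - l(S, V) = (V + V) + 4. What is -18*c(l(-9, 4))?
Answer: -1296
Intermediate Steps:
l(S, V) = 4 - 2*V (l(S, V) = 8 - ((V + V) + 4) = 8 - (2*V + 4) = 8 - (4 + 2*V) = 8 + (-4 - 2*V) = 4 - 2*V)
c(v) = -8 + 5*v² (c(v) = -8 + (v*5)*v = -8 + (5*v)*v = -8 + 5*v²)
-18*c(l(-9, 4)) = -18*(-8 + 5*(4 - 2*4)²) = -18*(-8 + 5*(4 - 8)²) = -18*(-8 + 5*(-4)²) = -18*(-8 + 5*16) = -18*(-8 + 80) = -18*72 = -1296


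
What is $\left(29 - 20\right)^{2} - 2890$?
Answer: $-2809$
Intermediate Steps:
$\left(29 - 20\right)^{2} - 2890 = 9^{2} - 2890 = 81 - 2890 = -2809$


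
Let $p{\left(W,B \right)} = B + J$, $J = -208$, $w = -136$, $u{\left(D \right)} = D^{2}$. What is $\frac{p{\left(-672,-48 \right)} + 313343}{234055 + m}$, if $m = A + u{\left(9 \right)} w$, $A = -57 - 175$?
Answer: $\frac{313087}{222807} \approx 1.4052$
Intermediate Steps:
$A = -232$
$p{\left(W,B \right)} = -208 + B$ ($p{\left(W,B \right)} = B - 208 = -208 + B$)
$m = -11248$ ($m = -232 + 9^{2} \left(-136\right) = -232 + 81 \left(-136\right) = -232 - 11016 = -11248$)
$\frac{p{\left(-672,-48 \right)} + 313343}{234055 + m} = \frac{\left(-208 - 48\right) + 313343}{234055 - 11248} = \frac{-256 + 313343}{222807} = 313087 \cdot \frac{1}{222807} = \frac{313087}{222807}$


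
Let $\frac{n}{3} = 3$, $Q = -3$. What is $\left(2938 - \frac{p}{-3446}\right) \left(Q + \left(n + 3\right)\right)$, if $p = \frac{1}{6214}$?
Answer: $\frac{566214286257}{21413444} \approx 26442.0$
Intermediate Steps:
$p = \frac{1}{6214} \approx 0.00016093$
$n = 9$ ($n = 3 \cdot 3 = 9$)
$\left(2938 - \frac{p}{-3446}\right) \left(Q + \left(n + 3\right)\right) = \left(2938 - \frac{1}{6214 \left(-3446\right)}\right) \left(-3 + \left(9 + 3\right)\right) = \left(2938 - \frac{1}{6214} \left(- \frac{1}{3446}\right)\right) \left(-3 + 12\right) = \left(2938 - - \frac{1}{21413444}\right) 9 = \left(2938 + \frac{1}{21413444}\right) 9 = \frac{62912698473}{21413444} \cdot 9 = \frac{566214286257}{21413444}$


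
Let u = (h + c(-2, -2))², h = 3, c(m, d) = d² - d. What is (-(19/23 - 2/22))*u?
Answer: -15066/253 ≈ -59.549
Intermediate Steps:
u = 81 (u = (3 - 2*(-1 - 2))² = (3 - 2*(-3))² = (3 + 6)² = 9² = 81)
(-(19/23 - 2/22))*u = -(19/23 - 2/22)*81 = -(19*(1/23) - 2*1/22)*81 = -(19/23 - 1/11)*81 = -1*186/253*81 = -186/253*81 = -15066/253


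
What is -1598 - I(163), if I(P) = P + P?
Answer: -1924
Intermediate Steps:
I(P) = 2*P
-1598 - I(163) = -1598 - 2*163 = -1598 - 1*326 = -1598 - 326 = -1924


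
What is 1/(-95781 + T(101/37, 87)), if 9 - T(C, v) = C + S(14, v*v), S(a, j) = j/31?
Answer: -1147/110133668 ≈ -1.0415e-5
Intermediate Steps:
S(a, j) = j/31 (S(a, j) = j*(1/31) = j/31)
T(C, v) = 9 - C - v**2/31 (T(C, v) = 9 - (C + (v*v)/31) = 9 - (C + v**2/31) = 9 + (-C - v**2/31) = 9 - C - v**2/31)
1/(-95781 + T(101/37, 87)) = 1/(-95781 + (9 - 101/37 - 1/31*87**2)) = 1/(-95781 + (9 - 101/37 - 1/31*7569)) = 1/(-95781 + (9 - 1*101/37 - 7569/31)) = 1/(-95781 + (9 - 101/37 - 7569/31)) = 1/(-95781 - 272861/1147) = 1/(-110133668/1147) = -1147/110133668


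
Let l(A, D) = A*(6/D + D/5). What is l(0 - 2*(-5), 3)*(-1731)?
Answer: -45006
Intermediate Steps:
l(A, D) = A*(6/D + D/5) (l(A, D) = A*(6/D + D*(⅕)) = A*(6/D + D/5))
l(0 - 2*(-5), 3)*(-1731) = ((⅕)*(0 - 2*(-5))*(30 + 3²)/3)*(-1731) = ((⅕)*(0 + 10)*(⅓)*(30 + 9))*(-1731) = ((⅕)*10*(⅓)*39)*(-1731) = 26*(-1731) = -45006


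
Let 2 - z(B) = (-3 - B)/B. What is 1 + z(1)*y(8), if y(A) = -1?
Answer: -5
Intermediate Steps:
z(B) = 2 - (-3 - B)/B
1 + z(1)*y(8) = 1 + (3 + 3/1)*(-1) = 1 + (3 + 3*1)*(-1) = 1 + (3 + 3)*(-1) = 1 + 6*(-1) = 1 - 6 = -5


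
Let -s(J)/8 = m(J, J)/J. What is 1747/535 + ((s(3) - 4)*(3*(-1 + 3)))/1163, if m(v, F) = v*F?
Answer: 1941881/622205 ≈ 3.1210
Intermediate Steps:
m(v, F) = F*v
s(J) = -8*J (s(J) = -8*J*J/J = -8*J**2/J = -8*J)
1747/535 + ((s(3) - 4)*(3*(-1 + 3)))/1163 = 1747/535 + ((-8*3 - 4)*(3*(-1 + 3)))/1163 = 1747*(1/535) + ((-24 - 4)*(3*2))*(1/1163) = 1747/535 - 28*6*(1/1163) = 1747/535 - 168*1/1163 = 1747/535 - 168/1163 = 1941881/622205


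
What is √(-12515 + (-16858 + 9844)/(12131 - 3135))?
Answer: I*√253219304546/4498 ≈ 111.87*I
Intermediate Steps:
√(-12515 + (-16858 + 9844)/(12131 - 3135)) = √(-12515 - 7014/8996) = √(-12515 - 7014*1/8996) = √(-12515 - 3507/4498) = √(-56295977/4498) = I*√253219304546/4498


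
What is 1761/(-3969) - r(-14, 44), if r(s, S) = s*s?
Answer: -259895/1323 ≈ -196.44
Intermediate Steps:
r(s, S) = s**2
1761/(-3969) - r(-14, 44) = 1761/(-3969) - 1*(-14)**2 = 1761*(-1/3969) - 1*196 = -587/1323 - 196 = -259895/1323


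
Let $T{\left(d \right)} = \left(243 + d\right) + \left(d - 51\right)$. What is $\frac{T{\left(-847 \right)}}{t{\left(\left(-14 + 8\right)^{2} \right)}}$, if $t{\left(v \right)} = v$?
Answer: $- \frac{751}{18} \approx -41.722$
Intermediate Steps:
$T{\left(d \right)} = 192 + 2 d$ ($T{\left(d \right)} = \left(243 + d\right) + \left(-51 + d\right) = 192 + 2 d$)
$\frac{T{\left(-847 \right)}}{t{\left(\left(-14 + 8\right)^{2} \right)}} = \frac{192 + 2 \left(-847\right)}{\left(-14 + 8\right)^{2}} = \frac{192 - 1694}{\left(-6\right)^{2}} = - \frac{1502}{36} = \left(-1502\right) \frac{1}{36} = - \frac{751}{18}$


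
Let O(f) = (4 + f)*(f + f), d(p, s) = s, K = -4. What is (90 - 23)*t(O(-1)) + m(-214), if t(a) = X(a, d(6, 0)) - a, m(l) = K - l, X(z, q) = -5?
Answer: 277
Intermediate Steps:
O(f) = 2*f*(4 + f) (O(f) = (4 + f)*(2*f) = 2*f*(4 + f))
m(l) = -4 - l
t(a) = -5 - a
(90 - 23)*t(O(-1)) + m(-214) = (90 - 23)*(-5 - 2*(-1)*(4 - 1)) + (-4 - 1*(-214)) = 67*(-5 - 2*(-1)*3) + (-4 + 214) = 67*(-5 - 1*(-6)) + 210 = 67*(-5 + 6) + 210 = 67*1 + 210 = 67 + 210 = 277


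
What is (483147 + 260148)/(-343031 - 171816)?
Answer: -743295/514847 ≈ -1.4437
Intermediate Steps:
(483147 + 260148)/(-343031 - 171816) = 743295/(-514847) = 743295*(-1/514847) = -743295/514847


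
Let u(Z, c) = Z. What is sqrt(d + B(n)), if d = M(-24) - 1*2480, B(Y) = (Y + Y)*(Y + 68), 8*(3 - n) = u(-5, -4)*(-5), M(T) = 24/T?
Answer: 73*I*sqrt(30)/8 ≈ 49.98*I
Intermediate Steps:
n = -1/8 (n = 3 - (-5)*(-5)/8 = 3 - 1/8*25 = 3 - 25/8 = -1/8 ≈ -0.12500)
B(Y) = 2*Y*(68 + Y) (B(Y) = (2*Y)*(68 + Y) = 2*Y*(68 + Y))
d = -2481 (d = 24/(-24) - 1*2480 = 24*(-1/24) - 2480 = -1 - 2480 = -2481)
sqrt(d + B(n)) = sqrt(-2481 + 2*(-1/8)*(68 - 1/8)) = sqrt(-2481 + 2*(-1/8)*(543/8)) = sqrt(-2481 - 543/32) = sqrt(-79935/32) = 73*I*sqrt(30)/8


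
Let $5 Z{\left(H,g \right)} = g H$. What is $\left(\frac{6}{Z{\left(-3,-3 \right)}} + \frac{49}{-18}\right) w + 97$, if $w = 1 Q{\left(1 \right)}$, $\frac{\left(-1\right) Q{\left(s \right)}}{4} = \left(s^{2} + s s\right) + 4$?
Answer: $\frac{247}{3} \approx 82.333$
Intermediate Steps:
$Q{\left(s \right)} = -16 - 8 s^{2}$ ($Q{\left(s \right)} = - 4 \left(\left(s^{2} + s s\right) + 4\right) = - 4 \left(\left(s^{2} + s^{2}\right) + 4\right) = - 4 \left(2 s^{2} + 4\right) = - 4 \left(4 + 2 s^{2}\right) = -16 - 8 s^{2}$)
$Z{\left(H,g \right)} = \frac{H g}{5}$ ($Z{\left(H,g \right)} = \frac{g H}{5} = \frac{H g}{5}$)
$w = -24$ ($w = 1 \left(-16 - 8 \cdot 1^{2}\right) = 1 \left(-16 - 8\right) = 1 \left(-24\right) = -24$)
$\left(\frac{6}{Z{\left(-3,-3 \right)}} + \frac{49}{-18}\right) w + 97 = \left(\frac{6}{\frac{1}{5} \left(-3\right) \left(-3\right)} + \frac{49}{-18}\right) \left(-24\right) + 97 = \left(\frac{6}{\frac{9}{5}} + 49 \left(- \frac{1}{18}\right)\right) \left(-24\right) + 97 = \left(6 \cdot \frac{5}{9} - \frac{49}{18}\right) \left(-24\right) + 97 = \left(\frac{10}{3} - \frac{49}{18}\right) \left(-24\right) + 97 = \frac{11}{18} \left(-24\right) + 97 = - \frac{44}{3} + 97 = \frac{247}{3}$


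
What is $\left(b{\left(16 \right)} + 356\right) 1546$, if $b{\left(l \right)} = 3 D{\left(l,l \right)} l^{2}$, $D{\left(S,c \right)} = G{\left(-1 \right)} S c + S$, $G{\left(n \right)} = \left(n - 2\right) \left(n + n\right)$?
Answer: $1843283432$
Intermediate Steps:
$G{\left(n \right)} = 2 n \left(-2 + n\right)$ ($G{\left(n \right)} = \left(-2 + n\right) 2 n = 2 n \left(-2 + n\right)$)
$D{\left(S,c \right)} = S + 6 S c$ ($D{\left(S,c \right)} = 2 \left(-1\right) \left(-2 - 1\right) S c + S = 2 \left(-1\right) \left(-3\right) S c + S = 6 S c + S = S + 6 S c$)
$b{\left(l \right)} = 3 l^{3} \left(1 + 6 l\right)$ ($b{\left(l \right)} = 3 l \left(1 + 6 l\right) l^{2} = 3 l^{3} \left(1 + 6 l\right)$)
$\left(b{\left(16 \right)} + 356\right) 1546 = \left(16^{3} \left(3 + 18 \cdot 16\right) + 356\right) 1546 = \left(4096 \left(3 + 288\right) + 356\right) 1546 = \left(4096 \cdot 291 + 356\right) 1546 = \left(1191936 + 356\right) 1546 = 1192292 \cdot 1546 = 1843283432$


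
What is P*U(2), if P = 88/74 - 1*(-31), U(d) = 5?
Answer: 5955/37 ≈ 160.95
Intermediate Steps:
P = 1191/37 (P = 88*(1/74) + 31 = 44/37 + 31 = 1191/37 ≈ 32.189)
P*U(2) = (1191/37)*5 = 5955/37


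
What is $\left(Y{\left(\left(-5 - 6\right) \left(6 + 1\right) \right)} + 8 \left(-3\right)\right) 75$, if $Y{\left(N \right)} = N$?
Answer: $-7575$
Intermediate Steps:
$\left(Y{\left(\left(-5 - 6\right) \left(6 + 1\right) \right)} + 8 \left(-3\right)\right) 75 = \left(\left(-5 - 6\right) \left(6 + 1\right) + 8 \left(-3\right)\right) 75 = \left(\left(-11\right) 7 - 24\right) 75 = \left(-77 - 24\right) 75 = \left(-101\right) 75 = -7575$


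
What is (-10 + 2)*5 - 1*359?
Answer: -399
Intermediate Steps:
(-10 + 2)*5 - 1*359 = -8*5 - 359 = -40 - 359 = -399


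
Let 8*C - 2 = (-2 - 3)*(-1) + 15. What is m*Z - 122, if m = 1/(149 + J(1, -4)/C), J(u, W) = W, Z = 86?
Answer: -197060/1623 ≈ -121.42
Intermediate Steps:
C = 11/4 (C = ¼ + ((-2 - 3)*(-1) + 15)/8 = ¼ + (-5*(-1) + 15)/8 = ¼ + (5 + 15)/8 = ¼ + (⅛)*20 = ¼ + 5/2 = 11/4 ≈ 2.7500)
m = 11/1623 (m = 1/(149 - 4/11/4) = 1/(149 - 4*4/11) = 1/(149 - 16/11) = 1/(1623/11) = 11/1623 ≈ 0.0067776)
m*Z - 122 = (11/1623)*86 - 122 = 946/1623 - 122 = -197060/1623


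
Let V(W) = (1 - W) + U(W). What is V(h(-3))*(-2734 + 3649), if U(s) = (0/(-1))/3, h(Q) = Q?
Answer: 3660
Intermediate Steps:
U(s) = 0 (U(s) = (0*(-1))*(1/3) = 0*(1/3) = 0)
V(W) = 1 - W (V(W) = (1 - W) + 0 = 1 - W)
V(h(-3))*(-2734 + 3649) = (1 - 1*(-3))*(-2734 + 3649) = (1 + 3)*915 = 4*915 = 3660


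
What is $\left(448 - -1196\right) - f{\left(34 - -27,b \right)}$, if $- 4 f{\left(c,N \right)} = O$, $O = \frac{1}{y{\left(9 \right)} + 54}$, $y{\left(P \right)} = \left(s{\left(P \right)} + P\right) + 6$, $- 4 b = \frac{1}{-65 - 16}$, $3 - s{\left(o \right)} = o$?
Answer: $\frac{414289}{252} \approx 1644.0$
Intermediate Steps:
$s{\left(o \right)} = 3 - o$
$b = \frac{1}{324}$ ($b = - \frac{1}{4 \left(-65 - 16\right)} = - \frac{1}{4 \left(-81\right)} = \left(- \frac{1}{4}\right) \left(- \frac{1}{81}\right) = \frac{1}{324} \approx 0.0030864$)
$y{\left(P \right)} = 9$ ($y{\left(P \right)} = \left(\left(3 - P\right) + P\right) + 6 = 3 + 6 = 9$)
$O = \frac{1}{63}$ ($O = \frac{1}{9 + 54} = \frac{1}{63} \approx 0.015873$)
$f{\left(c,N \right)} = - \frac{1}{252}$ ($f{\left(c,N \right)} = \left(- \frac{1}{4}\right) \frac{1}{63} = - \frac{1}{252}$)
$\left(448 - -1196\right) - f{\left(34 - -27,b \right)} = \left(448 - -1196\right) - - \frac{1}{252} = \left(448 + 1196\right) + \frac{1}{252} = 1644 + \frac{1}{252} = \frac{414289}{252}$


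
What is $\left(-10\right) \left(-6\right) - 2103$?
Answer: $-2043$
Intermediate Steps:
$\left(-10\right) \left(-6\right) - 2103 = 60 - 2103 = -2043$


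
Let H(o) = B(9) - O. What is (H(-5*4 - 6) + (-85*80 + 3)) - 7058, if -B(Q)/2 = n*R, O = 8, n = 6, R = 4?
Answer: -13911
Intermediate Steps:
B(Q) = -48 (B(Q) = -12*4 = -2*24 = -48)
H(o) = -56 (H(o) = -48 - 1*8 = -48 - 8 = -56)
(H(-5*4 - 6) + (-85*80 + 3)) - 7058 = (-56 + (-85*80 + 3)) - 7058 = (-56 + (-6800 + 3)) - 7058 = (-56 - 6797) - 7058 = -6853 - 7058 = -13911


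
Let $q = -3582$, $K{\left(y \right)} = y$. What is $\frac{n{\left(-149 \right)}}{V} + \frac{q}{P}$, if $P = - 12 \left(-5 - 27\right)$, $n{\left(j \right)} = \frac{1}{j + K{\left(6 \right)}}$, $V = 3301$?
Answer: $- \frac{281809735}{30210752} \approx -9.3281$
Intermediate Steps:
$n{\left(j \right)} = \frac{1}{6 + j}$ ($n{\left(j \right)} = \frac{1}{j + 6} = \frac{1}{6 + j}$)
$P = 384$ ($P = \left(-12\right) \left(-32\right) = 384$)
$\frac{n{\left(-149 \right)}}{V} + \frac{q}{P} = \frac{1}{\left(6 - 149\right) 3301} - \frac{3582}{384} = \frac{1}{-143} \cdot \frac{1}{3301} - \frac{597}{64} = \left(- \frac{1}{143}\right) \frac{1}{3301} - \frac{597}{64} = - \frac{1}{472043} - \frac{597}{64} = - \frac{281809735}{30210752}$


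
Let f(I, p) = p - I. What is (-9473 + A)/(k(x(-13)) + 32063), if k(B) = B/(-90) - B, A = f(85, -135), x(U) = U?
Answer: -872370/2886853 ≈ -0.30219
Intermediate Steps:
A = -220 (A = -135 - 1*85 = -135 - 85 = -220)
k(B) = -91*B/90 (k(B) = B*(-1/90) - B = -B/90 - B = -91*B/90)
(-9473 + A)/(k(x(-13)) + 32063) = (-9473 - 220)/(-91/90*(-13) + 32063) = -9693/(1183/90 + 32063) = -9693/2886853/90 = -9693*90/2886853 = -872370/2886853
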